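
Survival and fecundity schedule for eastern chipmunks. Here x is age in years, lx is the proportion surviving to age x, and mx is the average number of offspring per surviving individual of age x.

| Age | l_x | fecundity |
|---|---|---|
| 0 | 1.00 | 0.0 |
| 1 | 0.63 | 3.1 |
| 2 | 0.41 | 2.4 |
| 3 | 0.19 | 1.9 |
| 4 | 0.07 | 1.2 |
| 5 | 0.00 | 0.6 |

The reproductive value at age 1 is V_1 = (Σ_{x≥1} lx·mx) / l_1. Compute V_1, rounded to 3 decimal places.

lx·mx for x ≥ 1: 1.953, 0.984, 0.361, 0.084, 0 → sum = 3.382
V_1 = 3.382 / l_1 = 3.382 / 0.63 = 5.368254… → 5.368

5.368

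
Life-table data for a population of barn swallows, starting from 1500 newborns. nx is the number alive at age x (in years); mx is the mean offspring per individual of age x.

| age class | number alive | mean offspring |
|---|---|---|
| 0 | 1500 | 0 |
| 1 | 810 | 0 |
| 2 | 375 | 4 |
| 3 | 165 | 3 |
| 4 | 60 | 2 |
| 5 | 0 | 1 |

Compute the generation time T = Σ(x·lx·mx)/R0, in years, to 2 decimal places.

2.35

lx = nx/n0 = nx/1500: 1, 0.54, 0.25, 0.11, 0.04, 0
lx·mx: 0, 0, 1, 0.33, 0.08, 0 → R0 = 1.41
x·lx·mx: 0, 0, 2, 0.99, 0.32, 0 → Σ = 3.31
T = 3.31 / 1.41 = 2.347518… → 2.35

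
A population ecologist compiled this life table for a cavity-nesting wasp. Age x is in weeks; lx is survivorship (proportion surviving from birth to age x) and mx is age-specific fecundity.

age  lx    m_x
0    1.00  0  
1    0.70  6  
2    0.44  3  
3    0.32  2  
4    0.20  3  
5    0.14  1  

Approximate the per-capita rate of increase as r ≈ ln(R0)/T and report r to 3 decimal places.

R0 = Σ lx·mx = 0 + 4.2 + 1.32 + 0.64 + 0.6 + 0.14 = 6.9
Σ x·lx·mx = 11.86; T = 11.86/6.9 = 1.71884…
r ≈ ln(R0)/T = ln(6.9)/1.71884… = 1.12374… → 1.124

1.124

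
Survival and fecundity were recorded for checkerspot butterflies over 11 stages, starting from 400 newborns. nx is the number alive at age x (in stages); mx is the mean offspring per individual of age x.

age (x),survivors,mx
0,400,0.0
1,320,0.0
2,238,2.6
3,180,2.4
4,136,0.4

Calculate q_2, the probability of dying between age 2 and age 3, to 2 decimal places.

lx = nx/n0 = nx/400: 1, 0.8, 0.595, 0.45, 0.34
q_2 = (l_2 − l_3) / l_2 = (0.595 − 0.45) / 0.595
     = 0.145 / 0.595 = 0.243697… → 0.24

0.24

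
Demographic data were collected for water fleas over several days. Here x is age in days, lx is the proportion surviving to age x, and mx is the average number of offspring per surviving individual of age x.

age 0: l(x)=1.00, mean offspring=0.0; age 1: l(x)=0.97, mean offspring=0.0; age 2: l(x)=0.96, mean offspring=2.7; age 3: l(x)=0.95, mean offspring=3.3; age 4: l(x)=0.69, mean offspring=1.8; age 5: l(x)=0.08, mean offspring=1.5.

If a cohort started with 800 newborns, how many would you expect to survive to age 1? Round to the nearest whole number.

776

Expected survivors = N0 · l_1 = 800 × 0.97 = 776 → 776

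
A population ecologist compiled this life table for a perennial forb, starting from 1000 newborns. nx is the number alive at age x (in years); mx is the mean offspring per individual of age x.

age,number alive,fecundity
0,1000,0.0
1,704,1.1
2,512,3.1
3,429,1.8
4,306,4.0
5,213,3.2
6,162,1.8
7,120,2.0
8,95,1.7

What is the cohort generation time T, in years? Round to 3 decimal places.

3.365

lx = nx/n0 = nx/1000: 1, 0.704, 0.512, 0.429, 0.306, 0.213, 0.162, 0.12, 0.095
lx·mx: 0, 0.7744, 1.5872, 0.7722, 1.224, 0.6816, 0.2916, 0.24, 0.1615 → R0 = 5.7325
x·lx·mx: 0, 0.7744, 3.1744, 2.3166, 4.896, 3.408, 1.7496, 1.68, 1.292 → Σ = 19.291
T = 19.291 / 5.7325 = 3.365198… → 3.365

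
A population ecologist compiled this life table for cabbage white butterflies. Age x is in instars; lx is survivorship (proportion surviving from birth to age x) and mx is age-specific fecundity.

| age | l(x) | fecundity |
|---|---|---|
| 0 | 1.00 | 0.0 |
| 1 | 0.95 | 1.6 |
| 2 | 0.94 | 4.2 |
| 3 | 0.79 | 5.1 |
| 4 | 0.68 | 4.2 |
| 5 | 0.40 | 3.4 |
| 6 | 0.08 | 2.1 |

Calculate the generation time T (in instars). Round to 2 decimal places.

2.93

lx·mx: 0, 1.52, 3.948, 4.029, 2.856, 1.36, 0.168 → R0 = 13.881
x·lx·mx: 0, 1.52, 7.896, 12.087, 11.424, 6.8, 1.008 → Σ = 40.735
T = 40.735 / 13.881 = 2.934587… → 2.93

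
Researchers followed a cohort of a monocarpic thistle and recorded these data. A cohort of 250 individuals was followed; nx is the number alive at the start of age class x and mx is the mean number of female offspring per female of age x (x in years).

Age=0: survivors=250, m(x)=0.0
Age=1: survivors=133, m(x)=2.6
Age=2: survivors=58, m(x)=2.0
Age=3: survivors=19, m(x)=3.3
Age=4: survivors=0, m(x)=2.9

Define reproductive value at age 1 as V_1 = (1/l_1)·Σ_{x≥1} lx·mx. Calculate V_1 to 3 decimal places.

lx = nx/n0 = nx/250: 1, 0.532, 0.232, 0.076, 0
lx·mx for x ≥ 1: 1.3832, 0.464, 0.2508, 0 → sum = 2.098
V_1 = 2.098 / l_1 = 2.098 / 0.532 = 3.943609… → 3.944

3.944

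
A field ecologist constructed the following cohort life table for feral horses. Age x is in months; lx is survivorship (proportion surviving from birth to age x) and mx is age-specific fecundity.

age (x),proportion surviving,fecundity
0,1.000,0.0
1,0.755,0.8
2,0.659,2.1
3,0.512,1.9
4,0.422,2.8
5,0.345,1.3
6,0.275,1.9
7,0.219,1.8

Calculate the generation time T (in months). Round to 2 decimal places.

lx·mx: 0, 0.604, 1.3839, 0.9728, 1.1816, 0.4485, 0.5225, 0.3942 → R0 = 5.5075
x·lx·mx: 0, 0.604, 2.7678, 2.9184, 4.7264, 2.2425, 3.135, 2.7594 → Σ = 19.1535
T = 19.1535 / 5.5075 = 3.477712… → 3.48

3.48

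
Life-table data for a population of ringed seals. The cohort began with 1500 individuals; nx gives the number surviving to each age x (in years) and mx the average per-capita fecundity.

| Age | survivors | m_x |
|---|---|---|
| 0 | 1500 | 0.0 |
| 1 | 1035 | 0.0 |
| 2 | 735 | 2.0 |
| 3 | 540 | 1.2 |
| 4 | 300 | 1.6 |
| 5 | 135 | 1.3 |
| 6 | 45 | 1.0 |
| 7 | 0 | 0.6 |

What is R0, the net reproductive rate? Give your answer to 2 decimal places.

1.88

lx = nx/n0 = nx/1500: 1, 0.69, 0.49, 0.36, 0.2, 0.09, 0.03, 0
lx·mx by age: 0, 0, 0.98, 0.432, 0.32, 0.117, 0.03, 0
R0 = Σ lx·mx = 1.879 → 1.88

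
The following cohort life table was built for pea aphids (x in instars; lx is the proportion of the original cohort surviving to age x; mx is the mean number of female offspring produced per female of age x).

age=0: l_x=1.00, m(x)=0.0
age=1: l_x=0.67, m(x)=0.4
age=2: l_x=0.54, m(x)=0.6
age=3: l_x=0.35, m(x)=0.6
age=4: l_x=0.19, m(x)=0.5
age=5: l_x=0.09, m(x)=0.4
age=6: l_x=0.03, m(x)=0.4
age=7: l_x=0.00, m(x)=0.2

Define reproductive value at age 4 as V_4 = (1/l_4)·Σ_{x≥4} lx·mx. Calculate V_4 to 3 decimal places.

lx·mx for x ≥ 4: 0.095, 0.036, 0.012, 0 → sum = 0.143
V_4 = 0.143 / l_4 = 0.143 / 0.19 = 0.752632… → 0.753

0.753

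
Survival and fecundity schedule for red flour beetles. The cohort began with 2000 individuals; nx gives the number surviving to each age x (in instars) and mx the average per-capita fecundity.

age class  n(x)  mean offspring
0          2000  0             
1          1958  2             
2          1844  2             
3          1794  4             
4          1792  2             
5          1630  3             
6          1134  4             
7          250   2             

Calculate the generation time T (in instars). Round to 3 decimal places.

3.617

lx = nx/n0 = nx/2000: 1, 0.979, 0.922, 0.897, 0.896, 0.815, 0.567, 0.125
lx·mx: 0, 1.958, 1.844, 3.588, 1.792, 2.445, 2.268, 0.25 → R0 = 14.145
x·lx·mx: 0, 1.958, 3.688, 10.764, 7.168, 12.225, 13.608, 1.75 → Σ = 51.161
T = 51.161 / 14.145 = 3.616896… → 3.617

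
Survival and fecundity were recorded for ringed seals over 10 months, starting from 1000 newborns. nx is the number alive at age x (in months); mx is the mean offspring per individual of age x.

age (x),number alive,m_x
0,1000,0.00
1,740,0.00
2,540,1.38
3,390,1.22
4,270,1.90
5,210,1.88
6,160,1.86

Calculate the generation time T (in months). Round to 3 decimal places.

3.598

lx = nx/n0 = nx/1000: 1, 0.74, 0.54, 0.39, 0.27, 0.21, 0.16
lx·mx: 0, 0, 0.7452, 0.4758, 0.513, 0.3948, 0.2976 → R0 = 2.4264
x·lx·mx: 0, 0, 1.4904, 1.4274, 2.052, 1.974, 1.7856 → Σ = 8.7294
T = 8.7294 / 2.4264 = 3.597676… → 3.598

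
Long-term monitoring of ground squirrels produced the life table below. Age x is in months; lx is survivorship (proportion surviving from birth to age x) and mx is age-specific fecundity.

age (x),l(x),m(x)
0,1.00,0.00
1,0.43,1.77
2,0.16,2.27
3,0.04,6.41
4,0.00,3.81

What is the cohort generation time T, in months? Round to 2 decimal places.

1.63

lx·mx: 0, 0.7611, 0.3632, 0.2564, 0 → R0 = 1.3807
x·lx·mx: 0, 0.7611, 0.7264, 0.7692, 0 → Σ = 2.2567
T = 2.2567 / 1.3807 = 1.634461… → 1.63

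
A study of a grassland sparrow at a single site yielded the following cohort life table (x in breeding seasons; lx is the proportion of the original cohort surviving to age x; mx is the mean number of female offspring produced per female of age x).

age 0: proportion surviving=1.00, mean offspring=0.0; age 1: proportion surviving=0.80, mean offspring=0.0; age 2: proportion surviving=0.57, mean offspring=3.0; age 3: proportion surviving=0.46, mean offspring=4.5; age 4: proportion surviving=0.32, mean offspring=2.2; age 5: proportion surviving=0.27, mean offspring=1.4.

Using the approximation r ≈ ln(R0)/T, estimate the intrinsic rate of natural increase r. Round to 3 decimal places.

0.536

R0 = Σ lx·mx = 0 + 0 + 1.71 + 2.07 + 0.704 + 0.378 = 4.862
Σ x·lx·mx = 14.336; T = 14.336/4.862 = 2.94858…
r ≈ ln(R0)/T = ln(4.862)/2.94858… = 0.53634… → 0.536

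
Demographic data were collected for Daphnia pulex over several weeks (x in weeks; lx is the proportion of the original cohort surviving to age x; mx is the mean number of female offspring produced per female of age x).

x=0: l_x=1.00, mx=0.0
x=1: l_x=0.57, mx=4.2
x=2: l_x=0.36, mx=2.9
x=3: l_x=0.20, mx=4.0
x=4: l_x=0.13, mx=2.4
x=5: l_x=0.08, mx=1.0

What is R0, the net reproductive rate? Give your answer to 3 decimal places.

4.630

lx·mx by age: 0, 2.394, 1.044, 0.8, 0.312, 0.08
R0 = Σ lx·mx = 4.63 → 4.630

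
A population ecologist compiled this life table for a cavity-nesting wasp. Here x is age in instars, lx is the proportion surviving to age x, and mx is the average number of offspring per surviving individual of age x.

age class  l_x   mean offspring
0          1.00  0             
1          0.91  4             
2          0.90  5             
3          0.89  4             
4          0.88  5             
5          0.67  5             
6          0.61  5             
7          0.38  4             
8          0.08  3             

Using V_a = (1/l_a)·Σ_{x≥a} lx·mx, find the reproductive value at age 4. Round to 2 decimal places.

lx·mx for x ≥ 4: 4.4, 3.35, 3.05, 1.52, 0.24 → sum = 12.56
V_4 = 12.56 / l_4 = 12.56 / 0.88 = 14.272727… → 14.27

14.27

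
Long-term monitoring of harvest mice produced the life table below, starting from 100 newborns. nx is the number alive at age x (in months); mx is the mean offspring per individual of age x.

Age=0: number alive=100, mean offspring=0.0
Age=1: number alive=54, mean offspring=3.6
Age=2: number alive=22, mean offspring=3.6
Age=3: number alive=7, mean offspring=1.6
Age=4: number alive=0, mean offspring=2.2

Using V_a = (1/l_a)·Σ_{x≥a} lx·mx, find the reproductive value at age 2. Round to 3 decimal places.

lx = nx/n0 = nx/100: 1, 0.54, 0.22, 0.07, 0
lx·mx for x ≥ 2: 0.792, 0.112, 0 → sum = 0.904
V_2 = 0.904 / l_2 = 0.904 / 0.22 = 4.109091… → 4.109

4.109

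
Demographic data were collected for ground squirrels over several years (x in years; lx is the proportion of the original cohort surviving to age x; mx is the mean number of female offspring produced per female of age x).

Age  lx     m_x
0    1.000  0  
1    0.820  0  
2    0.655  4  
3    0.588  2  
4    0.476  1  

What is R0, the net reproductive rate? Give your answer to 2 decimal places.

4.27

lx·mx by age: 0, 0, 2.62, 1.176, 0.476
R0 = Σ lx·mx = 4.272 → 4.27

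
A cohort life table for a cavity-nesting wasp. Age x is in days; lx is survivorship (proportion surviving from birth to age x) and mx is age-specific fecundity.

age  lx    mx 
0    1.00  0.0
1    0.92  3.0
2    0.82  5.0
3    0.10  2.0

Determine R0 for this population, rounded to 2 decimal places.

7.06

lx·mx by age: 0, 2.76, 4.1, 0.2
R0 = Σ lx·mx = 7.06 → 7.06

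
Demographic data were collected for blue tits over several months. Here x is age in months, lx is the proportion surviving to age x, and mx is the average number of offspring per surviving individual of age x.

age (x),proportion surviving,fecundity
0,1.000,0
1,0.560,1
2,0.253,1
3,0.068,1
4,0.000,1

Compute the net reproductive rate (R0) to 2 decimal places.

lx·mx by age: 0, 0.56, 0.253, 0.068, 0
R0 = Σ lx·mx = 0.881 → 0.88

0.88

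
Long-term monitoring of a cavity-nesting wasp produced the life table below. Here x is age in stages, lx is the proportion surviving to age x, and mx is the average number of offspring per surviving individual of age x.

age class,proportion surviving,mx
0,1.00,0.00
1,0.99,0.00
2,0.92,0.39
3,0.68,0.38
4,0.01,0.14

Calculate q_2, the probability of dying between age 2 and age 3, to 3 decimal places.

q_2 = (l_2 − l_3) / l_2 = (0.92 − 0.68) / 0.92
     = 0.24 / 0.92 = 0.26087… → 0.261

0.261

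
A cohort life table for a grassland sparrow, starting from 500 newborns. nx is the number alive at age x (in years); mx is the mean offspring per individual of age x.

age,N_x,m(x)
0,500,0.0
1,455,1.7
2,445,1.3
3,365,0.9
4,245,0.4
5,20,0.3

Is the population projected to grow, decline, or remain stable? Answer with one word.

growing

lx = nx/n0 = nx/500: 1, 0.91, 0.89, 0.73, 0.49, 0.04
R0 = Σ lx·mx = 0 + 1.547 + 1.157 + 0.657 + 0.196 + 0.012 = 3.569
R0 > 1, so the population is growing.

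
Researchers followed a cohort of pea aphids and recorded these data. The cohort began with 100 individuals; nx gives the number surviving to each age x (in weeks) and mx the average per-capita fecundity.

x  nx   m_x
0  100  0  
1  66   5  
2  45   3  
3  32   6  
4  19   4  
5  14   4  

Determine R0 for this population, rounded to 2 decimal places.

7.89

lx = nx/n0 = nx/100: 1, 0.66, 0.45, 0.32, 0.19, 0.14
lx·mx by age: 0, 3.3, 1.35, 1.92, 0.76, 0.56
R0 = Σ lx·mx = 7.89 → 7.89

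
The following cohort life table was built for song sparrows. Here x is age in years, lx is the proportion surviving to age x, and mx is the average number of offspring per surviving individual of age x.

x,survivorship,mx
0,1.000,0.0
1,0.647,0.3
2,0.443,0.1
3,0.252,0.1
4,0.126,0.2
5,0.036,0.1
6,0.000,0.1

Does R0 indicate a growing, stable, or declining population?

declining

R0 = Σ lx·mx = 0 + 0.1941 + 0.0443 + 0.0252 + 0.0252 + 0.0036 + 0 = 0.2924
R0 < 1, so the population is declining.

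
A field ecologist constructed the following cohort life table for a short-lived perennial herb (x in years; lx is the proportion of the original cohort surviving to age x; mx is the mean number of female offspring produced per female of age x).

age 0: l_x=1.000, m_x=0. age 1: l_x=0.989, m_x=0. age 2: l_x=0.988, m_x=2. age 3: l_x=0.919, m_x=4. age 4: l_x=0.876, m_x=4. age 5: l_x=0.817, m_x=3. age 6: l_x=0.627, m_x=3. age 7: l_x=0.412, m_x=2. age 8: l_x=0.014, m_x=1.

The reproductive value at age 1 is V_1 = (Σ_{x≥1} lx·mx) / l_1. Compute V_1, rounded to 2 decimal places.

lx·mx for x ≥ 1: 0, 1.976, 3.676, 3.504, 2.451, 1.881, 0.824, 0.014 → sum = 14.326
V_1 = 14.326 / l_1 = 14.326 / 0.989 = 14.485339… → 14.49

14.49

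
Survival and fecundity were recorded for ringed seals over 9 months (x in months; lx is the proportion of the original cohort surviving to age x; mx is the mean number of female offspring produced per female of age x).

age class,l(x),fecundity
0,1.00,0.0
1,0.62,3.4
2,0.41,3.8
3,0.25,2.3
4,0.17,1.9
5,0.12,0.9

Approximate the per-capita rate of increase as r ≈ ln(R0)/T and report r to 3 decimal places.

R0 = Σ lx·mx = 0 + 2.108 + 1.558 + 0.575 + 0.323 + 0.108 = 4.672
Σ x·lx·mx = 8.781; T = 8.781/4.672 = 1.87949…
r ≈ ln(R0)/T = ln(4.672)/1.87949… = 0.82021… → 0.820

0.820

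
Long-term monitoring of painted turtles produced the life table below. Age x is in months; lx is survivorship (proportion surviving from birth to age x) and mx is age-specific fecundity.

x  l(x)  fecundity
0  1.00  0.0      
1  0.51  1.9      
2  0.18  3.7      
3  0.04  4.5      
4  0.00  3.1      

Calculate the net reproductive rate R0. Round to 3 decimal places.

1.815

lx·mx by age: 0, 0.969, 0.666, 0.18, 0
R0 = Σ lx·mx = 1.815 → 1.815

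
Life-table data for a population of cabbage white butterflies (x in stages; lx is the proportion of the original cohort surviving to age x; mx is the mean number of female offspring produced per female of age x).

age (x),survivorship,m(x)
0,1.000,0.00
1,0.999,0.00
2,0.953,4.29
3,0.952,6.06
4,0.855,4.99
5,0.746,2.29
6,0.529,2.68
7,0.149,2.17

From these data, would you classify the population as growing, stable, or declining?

growing

R0 = Σ lx·mx = 0 + 0 + 4.08837 + 5.76912 + 4.26645 + 1.70834 + 1.41772 + 0.32333 = 17.57333
R0 > 1, so the population is growing.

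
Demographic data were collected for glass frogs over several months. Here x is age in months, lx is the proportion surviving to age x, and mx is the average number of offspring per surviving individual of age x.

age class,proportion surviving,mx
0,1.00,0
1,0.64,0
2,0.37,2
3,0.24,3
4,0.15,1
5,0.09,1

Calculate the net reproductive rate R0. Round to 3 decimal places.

lx·mx by age: 0, 0, 0.74, 0.72, 0.15, 0.09
R0 = Σ lx·mx = 1.7 → 1.700

1.700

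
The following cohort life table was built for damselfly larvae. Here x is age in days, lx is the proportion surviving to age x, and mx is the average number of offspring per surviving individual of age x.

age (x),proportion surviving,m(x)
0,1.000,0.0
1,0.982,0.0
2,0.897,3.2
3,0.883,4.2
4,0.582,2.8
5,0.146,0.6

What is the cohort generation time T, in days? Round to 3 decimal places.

2.872

lx·mx: 0, 0, 2.8704, 3.7086, 1.6296, 0.0876 → R0 = 8.2962
x·lx·mx: 0, 0, 5.7408, 11.1258, 6.5184, 0.438 → Σ = 23.823
T = 23.823 / 8.2962 = 2.871556… → 2.872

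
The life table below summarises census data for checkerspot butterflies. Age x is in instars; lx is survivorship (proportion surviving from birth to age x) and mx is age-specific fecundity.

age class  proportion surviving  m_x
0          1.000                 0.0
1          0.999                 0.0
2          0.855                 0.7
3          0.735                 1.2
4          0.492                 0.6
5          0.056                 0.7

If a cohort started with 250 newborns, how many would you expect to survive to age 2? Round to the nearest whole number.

Expected survivors = N0 · l_2 = 250 × 0.855 = 213.75 → 214

214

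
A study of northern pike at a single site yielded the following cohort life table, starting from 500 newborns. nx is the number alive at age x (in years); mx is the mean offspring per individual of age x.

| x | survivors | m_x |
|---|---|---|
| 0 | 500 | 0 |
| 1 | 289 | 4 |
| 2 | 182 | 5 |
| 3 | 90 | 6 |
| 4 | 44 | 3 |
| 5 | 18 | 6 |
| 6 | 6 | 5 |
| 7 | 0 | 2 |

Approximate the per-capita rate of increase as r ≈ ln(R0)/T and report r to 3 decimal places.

lx = nx/n0 = nx/500: 1, 0.578, 0.364, 0.18, 0.088, 0.036, 0.012, 0
R0 = Σ lx·mx = 0 + 2.312 + 1.82 + 1.08 + 0.264 + 0.216 + 0.06 + 0 = 5.752
Σ x·lx·mx = 11.688; T = 11.688/5.752 = 2.03199…
r ≈ ln(R0)/T = ln(5.752)/2.03199… = 0.861… → 0.861

0.861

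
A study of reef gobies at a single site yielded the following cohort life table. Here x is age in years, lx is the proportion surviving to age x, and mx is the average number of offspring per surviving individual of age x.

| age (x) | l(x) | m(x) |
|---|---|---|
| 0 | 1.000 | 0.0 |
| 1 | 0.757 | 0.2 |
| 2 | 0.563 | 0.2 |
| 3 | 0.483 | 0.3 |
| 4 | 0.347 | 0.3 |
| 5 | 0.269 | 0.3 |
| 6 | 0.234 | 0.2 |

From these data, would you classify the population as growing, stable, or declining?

declining

R0 = Σ lx·mx = 0 + 0.1514 + 0.1126 + 0.1449 + 0.1041 + 0.0807 + 0.0468 = 0.6405
R0 < 1, so the population is declining.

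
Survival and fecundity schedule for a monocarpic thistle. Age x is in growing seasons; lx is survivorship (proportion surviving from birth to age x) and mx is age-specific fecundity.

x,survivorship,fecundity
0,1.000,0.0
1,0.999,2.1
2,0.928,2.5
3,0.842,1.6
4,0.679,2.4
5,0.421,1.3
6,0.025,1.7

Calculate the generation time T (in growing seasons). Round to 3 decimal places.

2.541

lx·mx: 0, 2.0979, 2.32, 1.3472, 1.6296, 0.5473, 0.0425 → R0 = 7.9845
x·lx·mx: 0, 2.0979, 4.64, 4.0416, 6.5184, 2.7365, 0.255 → Σ = 20.2894
T = 20.2894 / 7.9845 = 2.541098… → 2.541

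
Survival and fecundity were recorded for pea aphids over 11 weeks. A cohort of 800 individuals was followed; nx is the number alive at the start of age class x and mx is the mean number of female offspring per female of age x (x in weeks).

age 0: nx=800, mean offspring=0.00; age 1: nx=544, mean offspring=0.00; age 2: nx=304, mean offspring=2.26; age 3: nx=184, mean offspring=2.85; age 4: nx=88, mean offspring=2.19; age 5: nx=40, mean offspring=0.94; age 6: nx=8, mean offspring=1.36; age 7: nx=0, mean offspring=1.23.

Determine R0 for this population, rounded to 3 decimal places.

lx = nx/n0 = nx/800: 1, 0.68, 0.38, 0.23, 0.11, 0.05, 0.01, 0
lx·mx by age: 0, 0, 0.8588, 0.6555, 0.2409, 0.047, 0.0136, 0
R0 = Σ lx·mx = 1.8158 → 1.816

1.816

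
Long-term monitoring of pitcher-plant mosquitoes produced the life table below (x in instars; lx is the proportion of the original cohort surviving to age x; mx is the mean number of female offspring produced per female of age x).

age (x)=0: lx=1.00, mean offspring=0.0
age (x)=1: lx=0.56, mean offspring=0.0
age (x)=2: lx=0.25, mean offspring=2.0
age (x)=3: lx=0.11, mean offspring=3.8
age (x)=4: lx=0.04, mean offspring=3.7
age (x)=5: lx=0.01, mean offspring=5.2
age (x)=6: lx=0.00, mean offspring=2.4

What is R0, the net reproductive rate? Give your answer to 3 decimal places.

1.118

lx·mx by age: 0, 0, 0.5, 0.418, 0.148, 0.052, 0
R0 = Σ lx·mx = 1.118 → 1.118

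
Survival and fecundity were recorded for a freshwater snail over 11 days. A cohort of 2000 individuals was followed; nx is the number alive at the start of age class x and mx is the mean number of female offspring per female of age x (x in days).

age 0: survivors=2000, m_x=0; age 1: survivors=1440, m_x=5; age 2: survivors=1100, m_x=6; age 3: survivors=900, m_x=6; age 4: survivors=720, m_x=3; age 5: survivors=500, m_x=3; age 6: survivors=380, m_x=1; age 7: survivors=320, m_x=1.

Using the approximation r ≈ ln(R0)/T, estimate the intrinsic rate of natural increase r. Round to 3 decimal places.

lx = nx/n0 = nx/2000: 1, 0.72, 0.55, 0.45, 0.36, 0.25, 0.19, 0.16
R0 = Σ lx·mx = 0 + 3.6 + 3.3 + 2.7 + 1.08 + 0.75 + 0.19 + 0.16 = 11.78
Σ x·lx·mx = 28.63; T = 28.63/11.78 = 2.43039…
r ≈ ln(R0)/T = ln(11.78)/2.43039… = 1.01482… → 1.015

1.015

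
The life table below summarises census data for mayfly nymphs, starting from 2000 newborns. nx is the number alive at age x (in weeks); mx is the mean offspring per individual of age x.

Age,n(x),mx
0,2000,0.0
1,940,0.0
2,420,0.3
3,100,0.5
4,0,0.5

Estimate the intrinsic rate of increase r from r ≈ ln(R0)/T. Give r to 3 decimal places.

-1.064

lx = nx/n0 = nx/2000: 1, 0.47, 0.21, 0.05, 0
R0 = Σ lx·mx = 0 + 0 + 0.063 + 0.025 + 0 = 0.088
Σ x·lx·mx = 0.201; T = 0.201/0.088 = 2.28409…
r ≈ ln(R0)/T = ln(0.088)/2.28409… = -1.06406… → -1.064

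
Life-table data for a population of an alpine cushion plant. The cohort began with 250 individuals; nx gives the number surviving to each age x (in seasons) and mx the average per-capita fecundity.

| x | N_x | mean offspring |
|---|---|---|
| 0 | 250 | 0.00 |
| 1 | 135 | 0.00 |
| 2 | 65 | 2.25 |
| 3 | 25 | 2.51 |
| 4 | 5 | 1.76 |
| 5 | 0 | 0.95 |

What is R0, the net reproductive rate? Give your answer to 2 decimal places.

lx = nx/n0 = nx/250: 1, 0.54, 0.26, 0.1, 0.02, 0
lx·mx by age: 0, 0, 0.585, 0.251, 0.0352, 0
R0 = Σ lx·mx = 0.8712 → 0.87

0.87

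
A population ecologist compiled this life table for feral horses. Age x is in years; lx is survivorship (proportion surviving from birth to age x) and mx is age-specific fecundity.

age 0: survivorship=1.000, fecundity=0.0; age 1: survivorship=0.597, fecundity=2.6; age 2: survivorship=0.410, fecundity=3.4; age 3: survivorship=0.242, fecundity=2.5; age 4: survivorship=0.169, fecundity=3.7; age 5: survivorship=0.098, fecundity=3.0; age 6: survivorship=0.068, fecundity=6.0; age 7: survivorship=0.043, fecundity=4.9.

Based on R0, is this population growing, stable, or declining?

R0 = Σ lx·mx = 0 + 1.5522 + 1.394 + 0.605 + 0.6253 + 0.294 + 0.408 + 0.2107 = 5.0892
R0 > 1, so the population is growing.

growing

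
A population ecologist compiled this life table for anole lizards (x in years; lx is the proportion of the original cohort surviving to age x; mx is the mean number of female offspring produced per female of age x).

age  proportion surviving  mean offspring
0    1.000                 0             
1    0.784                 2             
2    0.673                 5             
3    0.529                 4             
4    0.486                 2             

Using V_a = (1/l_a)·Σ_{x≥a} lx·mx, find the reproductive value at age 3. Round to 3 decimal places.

lx·mx for x ≥ 3: 2.116, 0.972 → sum = 3.088
V_3 = 3.088 / l_3 = 3.088 / 0.529 = 5.837429… → 5.837

5.837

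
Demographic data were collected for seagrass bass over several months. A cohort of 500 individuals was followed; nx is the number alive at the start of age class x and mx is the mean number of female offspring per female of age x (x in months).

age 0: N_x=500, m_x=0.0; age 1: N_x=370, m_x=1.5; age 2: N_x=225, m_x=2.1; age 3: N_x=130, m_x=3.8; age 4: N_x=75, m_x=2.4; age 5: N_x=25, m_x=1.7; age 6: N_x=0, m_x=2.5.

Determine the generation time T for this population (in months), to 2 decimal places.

lx = nx/n0 = nx/500: 1, 0.74, 0.45, 0.26, 0.15, 0.05, 0
lx·mx: 0, 1.11, 0.945, 0.988, 0.36, 0.085, 0 → R0 = 3.488
x·lx·mx: 0, 1.11, 1.89, 2.964, 1.44, 0.425, 0 → Σ = 7.829
T = 7.829 / 3.488 = 2.244553… → 2.24

2.24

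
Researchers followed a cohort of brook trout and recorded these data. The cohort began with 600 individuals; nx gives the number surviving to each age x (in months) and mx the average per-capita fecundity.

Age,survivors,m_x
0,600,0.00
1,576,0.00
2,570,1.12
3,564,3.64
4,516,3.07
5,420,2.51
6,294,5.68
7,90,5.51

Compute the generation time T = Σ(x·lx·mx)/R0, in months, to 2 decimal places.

4.34

lx = nx/n0 = nx/600: 1, 0.96, 0.95, 0.94, 0.86, 0.7, 0.49, 0.15
lx·mx: 0, 0, 1.064, 3.4216, 2.6402, 1.757, 2.7832, 0.8265 → R0 = 12.4925
x·lx·mx: 0, 0, 2.128, 10.2648, 10.5608, 8.785, 16.6992, 5.7855 → Σ = 54.2233
T = 54.2233 / 12.4925 = 4.340468… → 4.34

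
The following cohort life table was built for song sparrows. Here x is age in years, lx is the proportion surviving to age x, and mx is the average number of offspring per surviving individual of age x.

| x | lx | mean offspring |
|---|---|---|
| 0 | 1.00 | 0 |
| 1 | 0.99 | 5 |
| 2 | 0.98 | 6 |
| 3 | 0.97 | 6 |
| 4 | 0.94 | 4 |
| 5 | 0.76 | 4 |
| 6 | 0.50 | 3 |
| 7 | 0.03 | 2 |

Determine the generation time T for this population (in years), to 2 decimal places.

2.95

lx·mx: 0, 4.95, 5.88, 5.82, 3.76, 3.04, 1.5, 0.06 → R0 = 25.01
x·lx·mx: 0, 4.95, 11.76, 17.46, 15.04, 15.2, 9, 0.42 → Σ = 73.83
T = 73.83 / 25.01 = 2.952019… → 2.95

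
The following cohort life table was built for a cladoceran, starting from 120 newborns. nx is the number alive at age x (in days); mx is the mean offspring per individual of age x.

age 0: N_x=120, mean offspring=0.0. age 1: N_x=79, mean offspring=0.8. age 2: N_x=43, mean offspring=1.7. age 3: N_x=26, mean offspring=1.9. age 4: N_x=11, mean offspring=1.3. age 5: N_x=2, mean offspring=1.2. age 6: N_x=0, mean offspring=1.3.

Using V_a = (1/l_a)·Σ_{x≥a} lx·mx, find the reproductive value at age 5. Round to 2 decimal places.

lx = nx/n0 = nx/120: 1, 0.65833…, 0.35833…, 0.21667…, 0.09167…, 0.01667…, 0
lx·mx for x ≥ 5: 0.02…, 0 → sum = 0.02…
V_5 = 0.02… / l_5 = 0.02… / 0.016667… = 1.2… → 1.20

1.20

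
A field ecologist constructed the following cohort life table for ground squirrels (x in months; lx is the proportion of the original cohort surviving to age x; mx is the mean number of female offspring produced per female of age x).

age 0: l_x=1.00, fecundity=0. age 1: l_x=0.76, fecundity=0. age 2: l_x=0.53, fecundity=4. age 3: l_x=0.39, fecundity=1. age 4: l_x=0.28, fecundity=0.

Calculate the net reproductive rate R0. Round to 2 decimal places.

2.51

lx·mx by age: 0, 0, 2.12, 0.39, 0
R0 = Σ lx·mx = 2.51 → 2.51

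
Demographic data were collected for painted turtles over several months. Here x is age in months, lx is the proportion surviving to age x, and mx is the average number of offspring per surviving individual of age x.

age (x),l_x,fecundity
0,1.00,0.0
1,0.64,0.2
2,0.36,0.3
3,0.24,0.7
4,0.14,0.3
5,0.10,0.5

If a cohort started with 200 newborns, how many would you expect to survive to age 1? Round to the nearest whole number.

Expected survivors = N0 · l_1 = 200 × 0.64 = 128 → 128

128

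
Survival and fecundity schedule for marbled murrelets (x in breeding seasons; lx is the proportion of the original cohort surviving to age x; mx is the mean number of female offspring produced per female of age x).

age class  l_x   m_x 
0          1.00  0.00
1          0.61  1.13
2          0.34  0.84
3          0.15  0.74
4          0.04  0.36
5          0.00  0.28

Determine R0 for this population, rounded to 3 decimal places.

1.100

lx·mx by age: 0, 0.6893, 0.2856, 0.111, 0.0144, 0
R0 = Σ lx·mx = 1.1003 → 1.100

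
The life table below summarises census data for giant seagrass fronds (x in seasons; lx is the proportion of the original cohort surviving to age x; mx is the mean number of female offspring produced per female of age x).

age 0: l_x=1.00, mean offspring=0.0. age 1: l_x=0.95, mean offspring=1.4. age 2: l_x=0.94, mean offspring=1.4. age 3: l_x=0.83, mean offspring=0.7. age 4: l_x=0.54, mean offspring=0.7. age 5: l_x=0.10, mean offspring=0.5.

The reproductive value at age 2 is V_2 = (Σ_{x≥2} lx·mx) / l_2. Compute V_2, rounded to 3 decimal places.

2.473

lx·mx for x ≥ 2: 1.316, 0.581, 0.378, 0.05 → sum = 2.325
V_2 = 2.325 / l_2 = 2.325 / 0.94 = 2.473404… → 2.473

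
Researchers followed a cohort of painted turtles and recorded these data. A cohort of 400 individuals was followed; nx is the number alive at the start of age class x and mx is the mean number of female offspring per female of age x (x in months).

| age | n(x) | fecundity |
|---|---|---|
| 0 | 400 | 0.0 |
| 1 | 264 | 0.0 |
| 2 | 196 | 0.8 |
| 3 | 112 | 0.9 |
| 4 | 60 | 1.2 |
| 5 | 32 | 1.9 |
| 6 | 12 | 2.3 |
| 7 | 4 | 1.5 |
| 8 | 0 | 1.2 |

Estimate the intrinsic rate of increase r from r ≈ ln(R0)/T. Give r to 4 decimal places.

lx = nx/n0 = nx/400: 1, 0.66, 0.49, 0.28, 0.15, 0.08, 0.03, 0.01, 0
R0 = Σ lx·mx = 0 + 0 + 0.392 + 0.252 + 0.18 + 0.152 + 0.069 + 0.015 + 0 = 1.06
Σ x·lx·mx = 3.539; T = 3.539/1.06 = 3.33868…
r ≈ ln(R0)/T = ln(1.06)/3.33868… = 0.017453… → 0.0175

0.0175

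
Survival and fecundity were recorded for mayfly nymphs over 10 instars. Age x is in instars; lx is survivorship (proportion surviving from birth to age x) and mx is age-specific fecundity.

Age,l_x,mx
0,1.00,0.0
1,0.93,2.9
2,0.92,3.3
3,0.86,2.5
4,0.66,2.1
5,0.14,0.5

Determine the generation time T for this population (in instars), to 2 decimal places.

2.26

lx·mx: 0, 2.697, 3.036, 2.15, 1.386, 0.07 → R0 = 9.339
x·lx·mx: 0, 2.697, 6.072, 6.45, 5.544, 0.35 → Σ = 21.113
T = 21.113 / 9.339 = 2.260735… → 2.26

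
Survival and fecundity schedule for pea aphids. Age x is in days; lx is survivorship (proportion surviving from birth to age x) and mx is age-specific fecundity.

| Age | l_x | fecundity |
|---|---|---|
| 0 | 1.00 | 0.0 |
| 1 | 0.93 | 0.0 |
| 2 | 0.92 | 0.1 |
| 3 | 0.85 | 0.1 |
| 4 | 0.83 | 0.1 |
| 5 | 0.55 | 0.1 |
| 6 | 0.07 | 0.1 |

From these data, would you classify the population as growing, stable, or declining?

R0 = Σ lx·mx = 0 + 0 + 0.092 + 0.085 + 0.083 + 0.055 + 0.007 = 0.322
R0 < 1, so the population is declining.

declining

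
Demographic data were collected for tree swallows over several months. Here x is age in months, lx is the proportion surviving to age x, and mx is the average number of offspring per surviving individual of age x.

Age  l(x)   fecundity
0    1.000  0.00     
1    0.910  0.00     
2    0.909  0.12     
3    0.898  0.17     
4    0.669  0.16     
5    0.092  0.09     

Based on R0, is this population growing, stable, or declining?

declining

R0 = Σ lx·mx = 0 + 0 + 0.10908 + 0.15266 + 0.10704 + 0.00828 = 0.37706
R0 < 1, so the population is declining.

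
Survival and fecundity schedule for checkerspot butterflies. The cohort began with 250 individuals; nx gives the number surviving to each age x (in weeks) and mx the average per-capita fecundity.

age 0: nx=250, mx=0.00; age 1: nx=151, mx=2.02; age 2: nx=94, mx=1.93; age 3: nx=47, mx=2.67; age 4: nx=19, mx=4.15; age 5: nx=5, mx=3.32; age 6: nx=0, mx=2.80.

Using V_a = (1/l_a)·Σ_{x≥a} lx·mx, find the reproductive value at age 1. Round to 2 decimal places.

lx = nx/n0 = nx/250: 1, 0.604, 0.376, 0.188, 0.076, 0.02, 0
lx·mx for x ≥ 1: 1.22008, 0.72568, 0.50196, 0.3154, 0.0664, 0 → sum = 2.82952
V_1 = 2.82952 / l_1 = 2.82952 / 0.604 = 4.684636… → 4.68

4.68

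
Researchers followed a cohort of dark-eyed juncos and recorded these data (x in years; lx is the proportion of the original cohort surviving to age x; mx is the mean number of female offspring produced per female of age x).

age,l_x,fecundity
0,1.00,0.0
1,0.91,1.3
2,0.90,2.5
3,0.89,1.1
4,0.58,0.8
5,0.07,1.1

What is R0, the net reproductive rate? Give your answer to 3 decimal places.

4.953

lx·mx by age: 0, 1.183, 2.25, 0.979, 0.464, 0.077
R0 = Σ lx·mx = 4.953 → 4.953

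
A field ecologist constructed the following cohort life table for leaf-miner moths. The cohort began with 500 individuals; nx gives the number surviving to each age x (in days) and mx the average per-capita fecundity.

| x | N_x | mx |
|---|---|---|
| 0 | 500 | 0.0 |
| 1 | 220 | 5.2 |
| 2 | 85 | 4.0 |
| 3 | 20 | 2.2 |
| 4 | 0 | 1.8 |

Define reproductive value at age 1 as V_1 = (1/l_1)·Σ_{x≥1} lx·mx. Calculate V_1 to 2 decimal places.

lx = nx/n0 = nx/500: 1, 0.44, 0.17, 0.04, 0
lx·mx for x ≥ 1: 2.288, 0.68, 0.088, 0 → sum = 3.056
V_1 = 3.056 / l_1 = 3.056 / 0.44 = 6.945455… → 6.95

6.95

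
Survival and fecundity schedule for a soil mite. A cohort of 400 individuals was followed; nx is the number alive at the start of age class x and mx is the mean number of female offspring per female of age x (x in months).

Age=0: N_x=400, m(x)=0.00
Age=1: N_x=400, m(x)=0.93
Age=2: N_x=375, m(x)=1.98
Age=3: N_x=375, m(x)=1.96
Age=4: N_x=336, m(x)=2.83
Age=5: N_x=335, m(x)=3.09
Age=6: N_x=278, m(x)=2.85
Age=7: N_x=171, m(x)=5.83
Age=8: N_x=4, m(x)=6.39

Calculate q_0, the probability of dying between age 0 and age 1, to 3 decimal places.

0.000

lx = nx/n0 = nx/400: 1, 1, 0.9375, 0.9375, 0.84, 0.8375, 0.695, 0.4275, 0.01
q_0 = (l_0 − l_1) / l_0 = (1 − 1) / 1
     = 0 / 1 = 0 → 0.000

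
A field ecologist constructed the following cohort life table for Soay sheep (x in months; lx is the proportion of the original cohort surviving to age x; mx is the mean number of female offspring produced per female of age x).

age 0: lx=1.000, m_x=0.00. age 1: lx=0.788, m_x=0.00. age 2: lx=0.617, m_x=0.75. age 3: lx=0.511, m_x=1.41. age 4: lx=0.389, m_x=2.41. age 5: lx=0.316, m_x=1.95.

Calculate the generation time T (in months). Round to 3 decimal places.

lx·mx: 0, 0, 0.46275, 0.72051, 0.93749, 0.6162 → R0 = 2.73695
x·lx·mx: 0, 0, 0.9255, 2.16153, 3.74996, 3.081 → Σ = 9.91799
T = 9.91799 / 2.73695 = 3.623738… → 3.624

3.624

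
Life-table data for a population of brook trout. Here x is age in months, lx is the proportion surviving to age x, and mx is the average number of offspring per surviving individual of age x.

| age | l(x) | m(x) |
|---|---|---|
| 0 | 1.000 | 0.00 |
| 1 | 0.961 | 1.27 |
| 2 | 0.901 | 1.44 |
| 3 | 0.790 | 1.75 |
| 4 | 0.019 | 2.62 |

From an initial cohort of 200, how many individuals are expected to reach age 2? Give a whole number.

180

Expected survivors = N0 · l_2 = 200 × 0.901 = 180.2 → 180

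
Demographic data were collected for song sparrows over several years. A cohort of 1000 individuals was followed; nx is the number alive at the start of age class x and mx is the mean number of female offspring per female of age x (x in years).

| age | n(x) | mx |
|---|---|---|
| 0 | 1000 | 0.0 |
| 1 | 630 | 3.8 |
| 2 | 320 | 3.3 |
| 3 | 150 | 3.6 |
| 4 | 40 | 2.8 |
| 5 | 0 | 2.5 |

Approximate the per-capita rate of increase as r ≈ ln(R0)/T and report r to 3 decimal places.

lx = nx/n0 = nx/1000: 1, 0.63, 0.32, 0.15, 0.04, 0
R0 = Σ lx·mx = 0 + 2.394 + 1.056 + 0.54 + 0.112 + 0 = 4.102
Σ x·lx·mx = 6.574; T = 6.574/4.102 = 1.60263…
r ≈ ln(R0)/T = ln(4.102)/1.60263… = 0.88072… → 0.881

0.881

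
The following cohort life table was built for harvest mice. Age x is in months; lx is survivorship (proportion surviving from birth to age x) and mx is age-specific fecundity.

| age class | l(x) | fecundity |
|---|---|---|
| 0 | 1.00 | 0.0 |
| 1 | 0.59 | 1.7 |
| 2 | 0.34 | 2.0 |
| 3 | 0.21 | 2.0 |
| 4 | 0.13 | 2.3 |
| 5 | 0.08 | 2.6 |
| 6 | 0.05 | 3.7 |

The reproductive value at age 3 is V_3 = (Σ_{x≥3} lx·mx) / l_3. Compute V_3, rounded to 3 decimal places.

5.295

lx·mx for x ≥ 3: 0.42, 0.299, 0.208, 0.185 → sum = 1.112
V_3 = 1.112 / l_3 = 1.112 / 0.21 = 5.295238… → 5.295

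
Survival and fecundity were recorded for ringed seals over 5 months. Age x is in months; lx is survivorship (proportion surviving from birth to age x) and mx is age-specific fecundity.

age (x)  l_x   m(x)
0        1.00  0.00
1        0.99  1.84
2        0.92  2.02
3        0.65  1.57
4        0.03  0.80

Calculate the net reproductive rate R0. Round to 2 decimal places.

lx·mx by age: 0, 1.8216, 1.8584, 1.0205, 0.024
R0 = Σ lx·mx = 4.7245 → 4.72

4.72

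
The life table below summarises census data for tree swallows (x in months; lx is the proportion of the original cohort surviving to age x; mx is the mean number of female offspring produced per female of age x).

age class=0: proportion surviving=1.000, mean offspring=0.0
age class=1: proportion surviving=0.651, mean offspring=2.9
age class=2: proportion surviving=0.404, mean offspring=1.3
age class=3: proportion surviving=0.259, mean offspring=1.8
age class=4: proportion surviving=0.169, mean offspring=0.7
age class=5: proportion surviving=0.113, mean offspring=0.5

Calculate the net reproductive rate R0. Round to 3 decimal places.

lx·mx by age: 0, 1.8879, 0.5252, 0.4662, 0.1183, 0.0565
R0 = Σ lx·mx = 3.0541 → 3.054

3.054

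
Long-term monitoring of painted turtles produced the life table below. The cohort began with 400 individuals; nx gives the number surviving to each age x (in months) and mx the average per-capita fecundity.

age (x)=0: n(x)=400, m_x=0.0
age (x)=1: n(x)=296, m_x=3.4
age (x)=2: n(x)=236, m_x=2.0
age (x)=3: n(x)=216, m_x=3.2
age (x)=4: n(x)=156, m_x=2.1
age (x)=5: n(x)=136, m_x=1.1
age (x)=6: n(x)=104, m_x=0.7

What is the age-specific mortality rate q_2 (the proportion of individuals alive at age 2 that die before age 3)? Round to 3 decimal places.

0.085

lx = nx/n0 = nx/400: 1, 0.74, 0.59, 0.54, 0.39, 0.34, 0.26
q_2 = (l_2 − l_3) / l_2 = (0.59 − 0.54) / 0.59
     = 0.05 / 0.59 = 0.084746… → 0.085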